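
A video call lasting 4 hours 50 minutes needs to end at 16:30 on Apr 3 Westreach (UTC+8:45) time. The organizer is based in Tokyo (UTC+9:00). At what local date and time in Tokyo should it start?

Target end time in UTC: 16:30 − 8:45 = 07:45 on Apr 3.
Subtract 4 hours 50 minutes → start 02:55 UTC on Apr 3.
Tokyo is UTC+9:00: 02:55 + 9:00 = 11:55 on Apr 3.

11:55 on Apr 3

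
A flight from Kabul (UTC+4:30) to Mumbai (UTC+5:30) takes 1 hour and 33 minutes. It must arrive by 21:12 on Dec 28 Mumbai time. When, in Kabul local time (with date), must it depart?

Target arrival in UTC: 21:12 − 5:30 = 15:42 on Dec 28.
Subtract 1 hour and 33 minutes → departure 14:09 UTC on Dec 28.
Kabul is UTC+4:30: 14:09 + 4:30 = 18:39 on Dec 28.

18:39 on December 28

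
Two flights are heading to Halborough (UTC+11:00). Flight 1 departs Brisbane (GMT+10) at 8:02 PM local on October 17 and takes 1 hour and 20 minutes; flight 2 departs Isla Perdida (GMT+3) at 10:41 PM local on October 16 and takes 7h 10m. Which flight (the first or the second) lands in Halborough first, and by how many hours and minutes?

Flight 1 in UTC: 8:02 PM − 10:00 = 10:02 AM on Oct 17.
+1 hour and 20 minutes → arrive 11:22 AM UTC on Oct 17.
Flight 2 in UTC: 10:41 PM − 3:00 = 7:41 PM on Oct 16.
+7 hours and 10 minutes → arrive 2:51 AM UTC on Oct 17.
Flight 2 lands earlier by 8 hours 31 minutes.

the second, by 8 hours 31 minutes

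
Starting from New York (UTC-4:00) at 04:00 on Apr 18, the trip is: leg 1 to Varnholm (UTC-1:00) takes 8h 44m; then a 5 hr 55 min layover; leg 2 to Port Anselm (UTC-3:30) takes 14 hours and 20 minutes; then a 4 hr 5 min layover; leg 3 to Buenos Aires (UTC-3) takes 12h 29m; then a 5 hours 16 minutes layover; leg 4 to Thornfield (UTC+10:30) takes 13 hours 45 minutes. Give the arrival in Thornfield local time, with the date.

Convert departure to UTC: 04:00 + 4:00 = 08:00 UTC on Apr 18.
Add 8 hours 44 minutes leg 1 → 16:44 UTC.
Add 5 hours and 55 minutes layover in Varnholm → 22:39 UTC.
Add 14 hours and 20 minutes leg 2 → 12:59 UTC (Apr 19).
Add 4 hours and 5 minutes layover in Port Anselm → 17:04 UTC.
Add 12 hours and 29 minutes leg 3 → 05:33 UTC (Apr 20).
Add 5 hours and 16 minutes layover in Buenos Aires → 10:49 UTC.
Add 13 hours and 45 minutes leg 4 → 00:34 UTC (Apr 21).
Thornfield is UTC+10:30, so local arrival = 00:34 + 10:30 = 11:04 on Apr 21.

11:04 on April 21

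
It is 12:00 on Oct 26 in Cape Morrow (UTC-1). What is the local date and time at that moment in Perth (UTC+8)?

21:00 on October 26

In UTC: 12:00 + 1:00 = 13:00 on Oct 26.
Perth is UTC+8:00: 13:00 + 8:00 = 21:00 on Oct 26.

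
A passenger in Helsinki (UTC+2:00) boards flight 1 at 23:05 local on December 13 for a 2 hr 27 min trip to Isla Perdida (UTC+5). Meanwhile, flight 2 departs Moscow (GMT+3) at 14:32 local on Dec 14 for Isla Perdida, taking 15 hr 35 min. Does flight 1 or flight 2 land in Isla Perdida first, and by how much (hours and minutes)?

the first, by 27 hours 35 minutes

Flight 1 in UTC: 23:05 − 2:00 = 21:05 on Dec 13.
+2 hours and 27 minutes → arrive 23:32 UTC on Dec 13.
Flight 2 in UTC: 14:32 − 3:00 = 11:32 on Dec 14.
+15 hours and 35 minutes → arrive 03:07 UTC on Dec 15.
Flight 1 lands earlier by 27 hours 35 minutes.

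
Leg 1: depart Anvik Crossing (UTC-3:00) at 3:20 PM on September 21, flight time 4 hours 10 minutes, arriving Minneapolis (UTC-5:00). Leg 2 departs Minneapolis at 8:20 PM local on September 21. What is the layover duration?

Convert departure to UTC: 3:20 PM + 3:00 = 6:20 PM UTC on Sep 21.
Add 4 hours 10 minutes flight time → 10:30 PM UTC.
Minneapolis is UTC−5:00, so local arrival = 10:30 PM − 5:00 = 5:30 PM on Sep 21.
Layover = 8:20 PM − 5:30 PM = 2 hours 50 minutes.

2 hours 50 minutes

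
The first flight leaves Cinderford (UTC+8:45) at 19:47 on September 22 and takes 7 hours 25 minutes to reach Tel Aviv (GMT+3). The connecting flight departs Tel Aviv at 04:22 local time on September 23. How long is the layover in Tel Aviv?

6 hours 55 minutes

Convert departure to UTC: 19:47 − 8:45 = 11:02 UTC on Sep 22.
Add 7 hours and 25 minutes flight time → 18:27 UTC.
Tel Aviv is UTC+3:00, so local arrival = 18:27 + 3:00 = 21:27 on Sep 22.
Layover = 04:22 − 21:27 (+1 day) = 6 hours 55 minutes.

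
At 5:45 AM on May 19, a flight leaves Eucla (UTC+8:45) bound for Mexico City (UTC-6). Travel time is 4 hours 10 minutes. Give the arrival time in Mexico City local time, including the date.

7:10 PM on May 18

Mexico City is 14:45 behind Eucla.
After 4 hours and 10 minutes it is 9:55 AM in Eucla.
Shift by the zone difference: 9:55 AM − 14:45 = 7:10 PM on May 18 in Mexico City.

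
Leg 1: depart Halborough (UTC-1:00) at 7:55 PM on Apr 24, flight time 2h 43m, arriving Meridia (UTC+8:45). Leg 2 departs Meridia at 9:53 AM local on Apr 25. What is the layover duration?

1 hour 30 minutes

Convert departure to UTC: 7:55 PM + 1:00 = 8:55 PM UTC on Apr 24.
Add 2 hours and 43 minutes flight time → 11:38 PM UTC.
Meridia is UTC+8:45, so local arrival = 11:38 PM + 8:45 = 8:23 AM on Apr 25.
Layover = 9:53 AM − 8:23 AM = 1 hour 30 minutes.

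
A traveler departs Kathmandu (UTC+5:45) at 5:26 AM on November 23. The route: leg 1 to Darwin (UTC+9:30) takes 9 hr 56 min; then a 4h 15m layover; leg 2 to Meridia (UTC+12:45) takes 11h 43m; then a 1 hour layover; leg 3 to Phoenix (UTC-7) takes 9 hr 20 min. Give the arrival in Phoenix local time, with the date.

4:55 AM on Nov 24

Convert departure to UTC: 5:26 AM − 5:45 = 11:41 PM UTC on Nov 22.
Add 9 hours 56 minutes leg 1 → 9:37 AM UTC (Nov 23).
Add 4 hours 15 minutes layover in Darwin → 1:52 PM UTC.
Add 11 hours 43 minutes leg 2 → 1:35 AM UTC (Nov 24).
Add 1 hour layover in Meridia → 2:35 AM UTC.
Add 9 hours 20 minutes leg 3 → 11:55 AM UTC.
Phoenix is UTC−7:00, so local arrival = 11:55 AM − 7:00 = 4:55 AM on Nov 24.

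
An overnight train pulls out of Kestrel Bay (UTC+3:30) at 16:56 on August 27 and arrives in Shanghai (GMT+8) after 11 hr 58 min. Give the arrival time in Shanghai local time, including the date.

09:24 on August 28

Convert departure to UTC: 16:56 − 3:30 = 13:26 UTC on Aug 27.
Add 11 hours 58 minutes travel time → 01:24 UTC (Aug 28).
Shanghai is UTC+8:00, so local arrival = 01:24 + 8:00 = 09:24 on Aug 28.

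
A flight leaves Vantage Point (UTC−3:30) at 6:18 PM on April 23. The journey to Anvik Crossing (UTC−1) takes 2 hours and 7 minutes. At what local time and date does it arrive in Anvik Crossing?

Anvik Crossing is 2:30 ahead of Vantage Point.
After 2 hours and 7 minutes it is 8:25 PM in Vantage Point.
Shift by the zone difference: 8:25 PM + 2:30 = 10:55 PM on Apr 23 in Anvik Crossing.

10:55 PM on April 23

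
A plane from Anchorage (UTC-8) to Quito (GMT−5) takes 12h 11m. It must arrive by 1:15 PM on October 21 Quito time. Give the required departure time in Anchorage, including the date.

10:04 PM on Oct 20

Target arrival in UTC: 1:15 PM + 5:00 = 6:15 PM on Oct 21.
Subtract 12 hours 11 minutes → departure 6:04 AM UTC on Oct 21.
Anchorage is UTC−8:00: 6:04 AM − 8:00 = 10:04 PM on Oct 20.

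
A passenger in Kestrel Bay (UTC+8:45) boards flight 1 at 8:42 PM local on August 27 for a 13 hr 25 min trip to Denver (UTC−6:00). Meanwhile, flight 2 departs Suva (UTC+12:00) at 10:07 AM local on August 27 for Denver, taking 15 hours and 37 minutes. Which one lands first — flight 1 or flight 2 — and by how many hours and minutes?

Flight 1 in UTC: 8:42 PM − 8:45 = 11:57 AM on Aug 27.
+13 hours 25 minutes → arrive 1:22 AM UTC on Aug 28.
Flight 2 in UTC: 10:07 AM − 12:00 = 10:07 PM on Aug 26.
+15 hours 37 minutes → arrive 1:44 PM UTC on Aug 27.
Flight 2 lands earlier by 11 hours 38 minutes.

the second, by 11 hours 38 minutes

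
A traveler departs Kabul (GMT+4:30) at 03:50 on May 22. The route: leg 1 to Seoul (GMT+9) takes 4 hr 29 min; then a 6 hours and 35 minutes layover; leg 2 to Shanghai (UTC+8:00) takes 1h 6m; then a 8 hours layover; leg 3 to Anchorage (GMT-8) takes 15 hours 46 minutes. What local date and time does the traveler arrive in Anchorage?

03:16 on May 23

Convert departure to UTC: 03:50 − 4:30 = 23:20 UTC on May 21.
Add 4 hours 29 minutes leg 1 → 03:49 UTC (May 22).
Add 6 hours and 35 minutes layover in Seoul → 10:24 UTC.
Add 1 hour and 6 minutes leg 2 → 11:30 UTC.
Add 8 hours layover in Shanghai → 19:30 UTC.
Add 15 hours and 46 minutes leg 3 → 11:16 UTC (May 23).
Anchorage is UTC−8:00, so local arrival = 11:16 − 8:00 = 03:16 on May 23.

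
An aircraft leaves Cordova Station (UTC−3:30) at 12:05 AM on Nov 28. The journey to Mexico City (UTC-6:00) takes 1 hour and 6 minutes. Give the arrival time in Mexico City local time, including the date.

Mexico City is 2:30 behind Cordova Station.
After 1 hour 6 minutes it is 1:11 AM in Cordova Station.
Shift by the zone difference: 1:11 AM − 2:30 = 10:41 PM on Nov 27 in Mexico City.

10:41 PM on November 27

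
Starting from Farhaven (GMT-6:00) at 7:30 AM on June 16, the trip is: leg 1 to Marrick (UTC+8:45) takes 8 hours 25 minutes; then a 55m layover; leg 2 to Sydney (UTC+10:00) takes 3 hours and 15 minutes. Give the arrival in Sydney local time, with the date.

Convert departure to UTC: 7:30 AM + 6:00 = 1:30 PM UTC on Jun 16.
Add 8 hours 25 minutes leg 1 → 9:55 PM UTC.
Add 55 minutes layover in Marrick → 10:50 PM UTC.
Add 3 hours 15 minutes leg 2 → 2:05 AM UTC (Jun 17).
Sydney is UTC+10:00, so local arrival = 2:05 AM + 10:00 = 12:05 PM on Jun 17.

12:05 PM on Jun 17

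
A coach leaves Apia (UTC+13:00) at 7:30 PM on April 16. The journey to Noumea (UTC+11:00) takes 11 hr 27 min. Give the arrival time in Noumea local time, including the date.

Noumea is 2:00 behind Apia.
After 11 hours and 27 minutes it is 6:57 AM (Apr 17) in Apia.
Shift by the zone difference: 6:57 AM − 2:00 = 4:57 AM on Apr 17 in Noumea.

4:57 AM on April 17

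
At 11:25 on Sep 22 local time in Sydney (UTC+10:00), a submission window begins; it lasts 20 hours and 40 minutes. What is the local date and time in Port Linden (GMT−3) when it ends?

19:05 on September 22

Convert start to UTC: 11:25 − 10:00 = 01:25 UTC on Sep 22.
Add 20 hours and 40 minutes duration → 22:05 UTC.
Port Linden is UTC−3:00, so local end time = 22:05 − 3:00 = 19:05 on Sep 22.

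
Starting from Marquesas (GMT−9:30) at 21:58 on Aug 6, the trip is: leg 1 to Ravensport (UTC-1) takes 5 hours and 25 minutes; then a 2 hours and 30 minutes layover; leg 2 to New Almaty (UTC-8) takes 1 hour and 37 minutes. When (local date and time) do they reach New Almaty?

09:00 on Aug 7

Convert departure to UTC: 21:58 + 9:30 = 07:28 UTC on Aug 7.
Add 5 hours and 25 minutes leg 1 → 12:53 UTC.
Add 2 hours 30 minutes layover in Ravensport → 15:23 UTC.
Add 1 hour 37 minutes leg 2 → 17:00 UTC.
New Almaty is UTC−8:00, so local arrival = 17:00 − 8:00 = 09:00 on Aug 7.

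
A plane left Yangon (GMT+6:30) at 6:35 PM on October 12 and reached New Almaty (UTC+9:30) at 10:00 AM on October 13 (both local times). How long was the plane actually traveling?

12 hours 25 minutes

New Almaty is 3:00 ahead of Yangon.
Clock-face elapsed time (ignoring zones) is 15 hours 25 minutes.
Actual elapsed = 15 hours 25 minutes − 3:00 = 12 hours 25 minutes.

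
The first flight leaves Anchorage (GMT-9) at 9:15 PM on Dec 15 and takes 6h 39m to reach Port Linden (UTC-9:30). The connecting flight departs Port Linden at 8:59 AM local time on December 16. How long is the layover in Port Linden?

Convert departure to UTC: 9:15 PM + 9:00 = 6:15 AM UTC on Dec 16.
Add 6 hours 39 minutes flight time → 12:54 PM UTC.
Port Linden is UTC−9:30, so local arrival = 12:54 PM − 9:30 = 3:24 AM on Dec 16.
Layover = 8:59 AM − 3:24 AM = 5 hours 35 minutes.

5 hours 35 minutes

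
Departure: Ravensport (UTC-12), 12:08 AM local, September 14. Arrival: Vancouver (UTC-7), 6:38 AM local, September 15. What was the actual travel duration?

25 hours 30 minutes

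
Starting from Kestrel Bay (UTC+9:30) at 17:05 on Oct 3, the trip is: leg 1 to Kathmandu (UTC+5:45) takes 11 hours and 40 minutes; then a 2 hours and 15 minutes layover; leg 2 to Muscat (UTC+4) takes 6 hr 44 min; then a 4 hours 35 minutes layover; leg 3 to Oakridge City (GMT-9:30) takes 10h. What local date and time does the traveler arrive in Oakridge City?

09:19 on Oct 4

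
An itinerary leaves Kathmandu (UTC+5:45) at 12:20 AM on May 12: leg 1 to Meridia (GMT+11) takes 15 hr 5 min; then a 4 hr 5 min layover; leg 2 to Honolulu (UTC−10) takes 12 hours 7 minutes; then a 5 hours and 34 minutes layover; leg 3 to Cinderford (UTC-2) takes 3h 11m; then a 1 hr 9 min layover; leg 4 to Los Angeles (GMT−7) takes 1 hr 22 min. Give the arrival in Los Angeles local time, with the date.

6:08 AM on May 13

Convert departure to UTC: 12:20 AM − 5:45 = 6:35 PM UTC on May 11.
Add 15 hours and 5 minutes leg 1 → 9:40 AM UTC (May 12).
Add 4 hours 5 minutes layover in Meridia → 1:45 PM UTC.
Add 12 hours and 7 minutes leg 2 → 1:52 AM UTC (May 13).
Add 5 hours and 34 minutes layover in Honolulu → 7:26 AM UTC.
Add 3 hours 11 minutes leg 3 → 10:37 AM UTC.
Add 1 hour and 9 minutes layover in Cinderford → 11:46 AM UTC.
Add 1 hour and 22 minutes leg 4 → 1:08 PM UTC.
Los Angeles is UTC−7:00, so local arrival = 1:08 PM − 7:00 = 6:08 AM on May 13.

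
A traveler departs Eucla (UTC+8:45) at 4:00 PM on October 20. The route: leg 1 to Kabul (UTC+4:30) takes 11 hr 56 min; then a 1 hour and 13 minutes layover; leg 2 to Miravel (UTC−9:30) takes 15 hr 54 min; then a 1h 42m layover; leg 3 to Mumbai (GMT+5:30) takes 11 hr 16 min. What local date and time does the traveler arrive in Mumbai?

6:46 AM on October 22

Convert departure to UTC: 4:00 PM − 8:45 = 7:15 AM UTC on Oct 20.
Add 11 hours and 56 minutes leg 1 → 7:11 PM UTC.
Add 1 hour 13 minutes layover in Kabul → 8:24 PM UTC.
Add 15 hours and 54 minutes leg 2 → 12:18 PM UTC (Oct 21).
Add 1 hour and 42 minutes layover in Miravel → 2:00 PM UTC.
Add 11 hours 16 minutes leg 3 → 1:16 AM UTC (Oct 22).
Mumbai is UTC+5:30, so local arrival = 1:16 AM + 5:30 = 6:46 AM on Oct 22.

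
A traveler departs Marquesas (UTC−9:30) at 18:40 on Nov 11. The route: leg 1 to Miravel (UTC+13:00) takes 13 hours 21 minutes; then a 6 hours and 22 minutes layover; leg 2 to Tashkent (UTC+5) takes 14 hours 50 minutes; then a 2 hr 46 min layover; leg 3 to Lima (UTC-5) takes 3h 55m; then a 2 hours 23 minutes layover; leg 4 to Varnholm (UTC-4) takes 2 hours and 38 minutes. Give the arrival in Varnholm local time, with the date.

22:25 on November 13

Convert departure to UTC: 18:40 + 9:30 = 04:10 UTC on Nov 12.
Add 13 hours and 21 minutes leg 1 → 17:31 UTC.
Add 6 hours and 22 minutes layover in Miravel → 23:53 UTC.
Add 14 hours 50 minutes leg 2 → 14:43 UTC (Nov 13).
Add 2 hours and 46 minutes layover in Tashkent → 17:29 UTC.
Add 3 hours and 55 minutes leg 3 → 21:24 UTC.
Add 2 hours 23 minutes layover in Lima → 23:47 UTC.
Add 2 hours and 38 minutes leg 4 → 02:25 UTC (Nov 14).
Varnholm is UTC−4:00, so local arrival = 02:25 − 4:00 = 22:25 on Nov 13.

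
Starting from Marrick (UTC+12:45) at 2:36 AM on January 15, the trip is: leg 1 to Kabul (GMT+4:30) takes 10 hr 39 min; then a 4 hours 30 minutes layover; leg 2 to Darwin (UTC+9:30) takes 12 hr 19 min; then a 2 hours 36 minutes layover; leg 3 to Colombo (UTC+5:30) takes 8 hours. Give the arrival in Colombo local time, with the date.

9:25 AM on Jan 16

Convert departure to UTC: 2:36 AM − 12:45 = 1:51 PM UTC on Jan 14.
Add 10 hours 39 minutes leg 1 → 12:30 AM UTC (Jan 15).
Add 4 hours and 30 minutes layover in Kabul → 5:00 AM UTC.
Add 12 hours and 19 minutes leg 2 → 5:19 PM UTC.
Add 2 hours and 36 minutes layover in Darwin → 7:55 PM UTC.
Add 8 hours leg 3 → 3:55 AM UTC (Jan 16).
Colombo is UTC+5:30, so local arrival = 3:55 AM + 5:30 = 9:25 AM on Jan 16.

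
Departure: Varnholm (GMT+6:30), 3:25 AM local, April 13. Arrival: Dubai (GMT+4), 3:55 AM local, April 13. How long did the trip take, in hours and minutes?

3 hours

Dubai is 2:30 behind Varnholm.
Clock-face elapsed time (ignoring zones) is 30 minutes.
Actual elapsed = 30 minutes + 2:30 = 3 hours.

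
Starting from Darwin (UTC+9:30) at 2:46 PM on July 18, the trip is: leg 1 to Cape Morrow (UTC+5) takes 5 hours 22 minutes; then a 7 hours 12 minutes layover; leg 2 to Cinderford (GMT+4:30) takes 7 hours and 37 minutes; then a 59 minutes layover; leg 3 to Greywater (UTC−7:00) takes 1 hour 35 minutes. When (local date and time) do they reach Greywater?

9:01 PM on July 18

Convert departure to UTC: 2:46 PM − 9:30 = 5:16 AM UTC on Jul 18.
Add 5 hours and 22 minutes leg 1 → 10:38 AM UTC.
Add 7 hours 12 minutes layover in Cape Morrow → 5:50 PM UTC.
Add 7 hours 37 minutes leg 2 → 1:27 AM UTC (Jul 19).
Add 59 minutes layover in Cinderford → 2:26 AM UTC.
Add 1 hour and 35 minutes leg 3 → 4:01 AM UTC.
Greywater is UTC−7:00, so local arrival = 4:01 AM − 7:00 = 9:01 PM on Jul 18.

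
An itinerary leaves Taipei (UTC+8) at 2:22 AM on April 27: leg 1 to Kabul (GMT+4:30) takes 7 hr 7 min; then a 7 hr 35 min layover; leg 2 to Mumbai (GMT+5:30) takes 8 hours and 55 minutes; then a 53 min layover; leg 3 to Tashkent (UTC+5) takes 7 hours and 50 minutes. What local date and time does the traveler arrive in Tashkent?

Convert departure to UTC: 2:22 AM − 8:00 = 6:22 PM UTC on Apr 26.
Add 7 hours 7 minutes leg 1 → 1:29 AM UTC (Apr 27).
Add 7 hours and 35 minutes layover in Kabul → 9:04 AM UTC.
Add 8 hours 55 minutes leg 2 → 5:59 PM UTC.
Add 53 minutes layover in Mumbai → 6:52 PM UTC.
Add 7 hours and 50 minutes leg 3 → 2:42 AM UTC (Apr 28).
Tashkent is UTC+5:00, so local arrival = 2:42 AM + 5:00 = 7:42 AM on Apr 28.

7:42 AM on Apr 28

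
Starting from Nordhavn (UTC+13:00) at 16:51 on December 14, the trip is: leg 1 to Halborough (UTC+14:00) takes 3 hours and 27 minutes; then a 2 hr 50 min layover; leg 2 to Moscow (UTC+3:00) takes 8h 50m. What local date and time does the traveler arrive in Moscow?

Convert departure to UTC: 16:51 − 13:00 = 03:51 UTC on Dec 14.
Add 3 hours and 27 minutes leg 1 → 07:18 UTC.
Add 2 hours 50 minutes layover in Halborough → 10:08 UTC.
Add 8 hours 50 minutes leg 2 → 18:58 UTC.
Moscow is UTC+3:00, so local arrival = 18:58 + 3:00 = 21:58 on Dec 14.

21:58 on December 14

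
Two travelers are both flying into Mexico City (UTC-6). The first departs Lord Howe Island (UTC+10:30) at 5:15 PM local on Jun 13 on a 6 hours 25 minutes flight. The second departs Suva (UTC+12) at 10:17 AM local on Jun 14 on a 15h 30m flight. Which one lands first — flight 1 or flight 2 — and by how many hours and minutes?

Flight 1 in UTC: 5:15 PM − 10:30 = 6:45 AM on Jun 13.
+6 hours and 25 minutes → arrive 1:10 PM UTC on Jun 13.
Flight 2 in UTC: 10:17 AM − 12:00 = 10:17 PM on Jun 13.
+15 hours and 30 minutes → arrive 1:47 PM UTC on Jun 14.
Flight 1 lands earlier by 24 hours 37 minutes.

the first, by 24 hours 37 minutes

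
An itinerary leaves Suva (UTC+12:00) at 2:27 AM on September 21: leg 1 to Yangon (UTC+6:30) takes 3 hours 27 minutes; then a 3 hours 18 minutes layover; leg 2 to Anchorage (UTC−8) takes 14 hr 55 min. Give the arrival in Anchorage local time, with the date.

Convert departure to UTC: 2:27 AM − 12:00 = 2:27 PM UTC on Sep 20.
Add 3 hours 27 minutes leg 1 → 5:54 PM UTC.
Add 3 hours 18 minutes layover in Yangon → 9:12 PM UTC.
Add 14 hours 55 minutes leg 2 → 12:07 PM UTC (Sep 21).
Anchorage is UTC−8:00, so local arrival = 12:07 PM − 8:00 = 4:07 AM on Sep 21.

4:07 AM on Sep 21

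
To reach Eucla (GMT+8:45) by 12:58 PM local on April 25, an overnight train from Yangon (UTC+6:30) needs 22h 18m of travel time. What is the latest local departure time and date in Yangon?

Target arrival in UTC: 12:58 PM − 8:45 = 4:13 AM on Apr 25.
Subtract 22 hours 18 minutes → departure 5:55 AM UTC on Apr 24.
Yangon is UTC+6:30: 5:55 AM + 6:30 = 12:25 PM on Apr 24.

12:25 PM on April 24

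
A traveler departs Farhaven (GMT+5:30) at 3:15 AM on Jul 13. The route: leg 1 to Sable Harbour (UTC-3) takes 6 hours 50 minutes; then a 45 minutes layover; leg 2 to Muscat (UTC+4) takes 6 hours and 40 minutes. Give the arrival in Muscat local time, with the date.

Convert departure to UTC: 3:15 AM − 5:30 = 9:45 PM UTC on Jul 12.
Add 6 hours and 50 minutes leg 1 → 4:35 AM UTC (Jul 13).
Add 45 minutes layover in Sable Harbour → 5:20 AM UTC.
Add 6 hours and 40 minutes leg 2 → 12:00 PM UTC.
Muscat is UTC+4:00, so local arrival = 12:00 PM + 4:00 = 4:00 PM on Jul 13.

4:00 PM on July 13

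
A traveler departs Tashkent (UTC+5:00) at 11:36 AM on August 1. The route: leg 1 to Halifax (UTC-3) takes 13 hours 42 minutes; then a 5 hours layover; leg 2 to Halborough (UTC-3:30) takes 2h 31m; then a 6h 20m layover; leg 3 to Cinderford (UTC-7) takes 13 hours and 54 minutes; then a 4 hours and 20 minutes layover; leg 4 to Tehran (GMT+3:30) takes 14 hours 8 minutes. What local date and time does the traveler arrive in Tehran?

Convert departure to UTC: 11:36 AM − 5:00 = 6:36 AM UTC on Aug 1.
Add 13 hours and 42 minutes leg 1 → 8:18 PM UTC.
Add 5 hours layover in Halifax → 1:18 AM UTC (Aug 2).
Add 2 hours and 31 minutes leg 2 → 3:49 AM UTC.
Add 6 hours 20 minutes layover in Halborough → 10:09 AM UTC.
Add 13 hours 54 minutes leg 3 → 12:03 AM UTC (Aug 3).
Add 4 hours 20 minutes layover in Cinderford → 4:23 AM UTC.
Add 14 hours and 8 minutes leg 4 → 6:31 PM UTC.
Tehran is UTC+3:30, so local arrival = 6:31 PM + 3:30 = 10:01 PM on Aug 3.

10:01 PM on Aug 3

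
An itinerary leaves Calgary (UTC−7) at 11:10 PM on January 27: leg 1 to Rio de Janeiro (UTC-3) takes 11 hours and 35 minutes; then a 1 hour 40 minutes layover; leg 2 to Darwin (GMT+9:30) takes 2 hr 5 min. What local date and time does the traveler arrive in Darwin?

7:00 AM on Jan 29

Convert departure to UTC: 11:10 PM + 7:00 = 6:10 AM UTC on Jan 28.
Add 11 hours and 35 minutes leg 1 → 5:45 PM UTC.
Add 1 hour and 40 minutes layover in Rio de Janeiro → 7:25 PM UTC.
Add 2 hours 5 minutes leg 2 → 9:30 PM UTC.
Darwin is UTC+9:30, so local arrival = 9:30 PM + 9:30 = 7:00 AM on Jan 29.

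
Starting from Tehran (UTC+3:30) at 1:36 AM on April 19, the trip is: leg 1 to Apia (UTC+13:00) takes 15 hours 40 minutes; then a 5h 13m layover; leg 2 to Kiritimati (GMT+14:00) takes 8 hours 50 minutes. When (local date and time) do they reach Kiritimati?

5:49 PM on April 20

Convert departure to UTC: 1:36 AM − 3:30 = 10:06 PM UTC on Apr 18.
Add 15 hours 40 minutes leg 1 → 1:46 PM UTC (Apr 19).
Add 5 hours 13 minutes layover in Apia → 6:59 PM UTC.
Add 8 hours and 50 minutes leg 2 → 3:49 AM UTC (Apr 20).
Kiritimati is UTC+14:00, so local arrival = 3:49 AM + 14:00 = 5:49 PM on Apr 20.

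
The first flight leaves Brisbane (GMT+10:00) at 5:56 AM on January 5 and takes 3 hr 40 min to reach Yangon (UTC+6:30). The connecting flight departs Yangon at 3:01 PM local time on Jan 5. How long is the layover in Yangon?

Convert departure to UTC: 5:56 AM − 10:00 = 7:56 PM UTC on Jan 4.
Add 3 hours and 40 minutes flight time → 11:36 PM UTC.
Yangon is UTC+6:30, so local arrival = 11:36 PM + 6:30 = 6:06 AM on Jan 5.
Layover = 3:01 PM − 6:06 AM = 8 hours 55 minutes.

8 hours 55 minutes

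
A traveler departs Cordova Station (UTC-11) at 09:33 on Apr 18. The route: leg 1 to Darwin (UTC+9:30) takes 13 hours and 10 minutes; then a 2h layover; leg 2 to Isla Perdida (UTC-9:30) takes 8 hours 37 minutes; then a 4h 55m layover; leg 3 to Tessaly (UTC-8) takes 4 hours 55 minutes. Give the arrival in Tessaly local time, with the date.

Convert departure to UTC: 09:33 + 11:00 = 20:33 UTC on Apr 18.
Add 13 hours 10 minutes leg 1 → 09:43 UTC (Apr 19).
Add 2 hours layover in Darwin → 11:43 UTC.
Add 8 hours 37 minutes leg 2 → 20:20 UTC.
Add 4 hours 55 minutes layover in Isla Perdida → 01:15 UTC (Apr 20).
Add 4 hours and 55 minutes leg 3 → 06:10 UTC.
Tessaly is UTC−8:00, so local arrival = 06:10 − 8:00 = 22:10 on Apr 19.

22:10 on Apr 19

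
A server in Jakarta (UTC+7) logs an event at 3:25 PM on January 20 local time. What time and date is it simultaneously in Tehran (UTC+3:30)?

Tehran is 3:30 behind Jakarta.
Shift by the zone difference: 3:25 PM − 3:30 = 11:55 AM on Jan 20 in Tehran.

11:55 AM on January 20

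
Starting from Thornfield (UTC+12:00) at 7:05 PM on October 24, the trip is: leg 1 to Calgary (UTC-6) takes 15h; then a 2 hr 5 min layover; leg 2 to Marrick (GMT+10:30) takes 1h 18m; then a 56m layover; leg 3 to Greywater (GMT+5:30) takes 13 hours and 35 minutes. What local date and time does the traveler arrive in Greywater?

Convert departure to UTC: 7:05 PM − 12:00 = 7:05 AM UTC on Oct 24.
Add 15 hours leg 1 → 10:05 PM UTC.
Add 2 hours and 5 minutes layover in Calgary → 12:10 AM UTC (Oct 25).
Add 1 hour and 18 minutes leg 2 → 1:28 AM UTC.
Add 56 minutes layover in Marrick → 2:24 AM UTC.
Add 13 hours 35 minutes leg 3 → 3:59 PM UTC.
Greywater is UTC+5:30, so local arrival = 3:59 PM + 5:30 = 9:29 PM on Oct 25.

9:29 PM on October 25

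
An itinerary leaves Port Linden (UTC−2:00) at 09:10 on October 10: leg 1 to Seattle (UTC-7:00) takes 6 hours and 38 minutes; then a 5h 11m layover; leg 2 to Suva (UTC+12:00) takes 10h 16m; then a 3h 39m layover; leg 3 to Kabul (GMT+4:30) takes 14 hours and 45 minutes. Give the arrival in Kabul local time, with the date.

08:09 on October 12

Convert departure to UTC: 09:10 + 2:00 = 11:10 UTC on Oct 10.
Add 6 hours 38 minutes leg 1 → 17:48 UTC.
Add 5 hours and 11 minutes layover in Seattle → 22:59 UTC.
Add 10 hours 16 minutes leg 2 → 09:15 UTC (Oct 11).
Add 3 hours 39 minutes layover in Suva → 12:54 UTC.
Add 14 hours and 45 minutes leg 3 → 03:39 UTC (Oct 12).
Kabul is UTC+4:30, so local arrival = 03:39 + 4:30 = 08:09 on Oct 12.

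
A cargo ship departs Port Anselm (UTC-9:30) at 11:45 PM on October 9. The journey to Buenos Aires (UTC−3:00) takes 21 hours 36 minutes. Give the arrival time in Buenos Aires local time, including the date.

Convert departure to UTC: 11:45 PM + 9:30 = 9:15 AM UTC on Oct 10.
Add 21 hours and 36 minutes travel time → 6:51 AM UTC (Oct 11).
Buenos Aires is UTC−3:00, so local arrival = 6:51 AM − 3:00 = 3:51 AM on Oct 11.

3:51 AM on Oct 11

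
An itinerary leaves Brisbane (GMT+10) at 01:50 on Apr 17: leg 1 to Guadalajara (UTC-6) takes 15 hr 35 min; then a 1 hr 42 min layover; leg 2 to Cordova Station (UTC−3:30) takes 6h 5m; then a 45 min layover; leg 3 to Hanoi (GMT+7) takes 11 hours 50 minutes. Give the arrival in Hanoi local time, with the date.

10:47 on April 18

Convert departure to UTC: 01:50 − 10:00 = 15:50 UTC on Apr 16.
Add 15 hours and 35 minutes leg 1 → 07:25 UTC (Apr 17).
Add 1 hour and 42 minutes layover in Guadalajara → 09:07 UTC.
Add 6 hours and 5 minutes leg 2 → 15:12 UTC.
Add 45 minutes layover in Cordova Station → 15:57 UTC.
Add 11 hours and 50 minutes leg 3 → 03:47 UTC (Apr 18).
Hanoi is UTC+7:00, so local arrival = 03:47 + 7:00 = 10:47 on Apr 18.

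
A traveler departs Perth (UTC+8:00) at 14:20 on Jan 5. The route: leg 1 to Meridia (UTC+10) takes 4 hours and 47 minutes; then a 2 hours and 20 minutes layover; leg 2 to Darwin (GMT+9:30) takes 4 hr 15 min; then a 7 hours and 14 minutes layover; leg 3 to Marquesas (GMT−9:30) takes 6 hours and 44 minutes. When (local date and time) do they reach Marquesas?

22:10 on Jan 5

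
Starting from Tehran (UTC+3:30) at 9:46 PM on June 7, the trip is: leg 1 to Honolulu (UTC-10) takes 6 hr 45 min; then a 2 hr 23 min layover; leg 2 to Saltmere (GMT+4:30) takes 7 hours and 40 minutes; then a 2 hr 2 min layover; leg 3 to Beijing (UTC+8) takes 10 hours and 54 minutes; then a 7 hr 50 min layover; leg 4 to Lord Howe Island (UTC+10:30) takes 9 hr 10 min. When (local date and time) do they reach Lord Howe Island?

3:30 AM on Jun 10

Convert departure to UTC: 9:46 PM − 3:30 = 6:16 PM UTC on Jun 7.
Add 6 hours 45 minutes leg 1 → 1:01 AM UTC (Jun 8).
Add 2 hours and 23 minutes layover in Honolulu → 3:24 AM UTC.
Add 7 hours 40 minutes leg 2 → 11:04 AM UTC.
Add 2 hours and 2 minutes layover in Saltmere → 1:06 PM UTC.
Add 10 hours 54 minutes leg 3 → 12:00 AM UTC (Jun 9).
Add 7 hours and 50 minutes layover in Beijing → 7:50 AM UTC.
Add 9 hours and 10 minutes leg 4 → 5:00 PM UTC.
Lord Howe Island is UTC+10:30, so local arrival = 5:00 PM + 10:30 = 3:30 AM on Jun 10.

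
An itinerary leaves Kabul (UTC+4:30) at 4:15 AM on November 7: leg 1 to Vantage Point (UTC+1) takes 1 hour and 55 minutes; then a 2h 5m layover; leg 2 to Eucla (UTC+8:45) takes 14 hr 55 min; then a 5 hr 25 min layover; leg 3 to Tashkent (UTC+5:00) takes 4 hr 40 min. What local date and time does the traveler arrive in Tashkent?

9:45 AM on November 8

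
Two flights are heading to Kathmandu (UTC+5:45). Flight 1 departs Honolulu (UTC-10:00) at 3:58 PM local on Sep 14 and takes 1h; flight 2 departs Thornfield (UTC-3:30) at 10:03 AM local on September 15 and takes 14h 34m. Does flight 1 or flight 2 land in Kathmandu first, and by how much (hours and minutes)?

Flight 1 in UTC: 3:58 PM + 10:00 = 1:58 AM on Sep 15.
+1 hour → arrive 2:58 AM UTC on Sep 15.
Flight 2 in UTC: 10:03 AM + 3:30 = 1:33 PM on Sep 15.
+14 hours 34 minutes → arrive 4:07 AM UTC on Sep 16.
Flight 1 lands earlier by 25 hours 9 minutes.

the first, by 25 hours 9 minutes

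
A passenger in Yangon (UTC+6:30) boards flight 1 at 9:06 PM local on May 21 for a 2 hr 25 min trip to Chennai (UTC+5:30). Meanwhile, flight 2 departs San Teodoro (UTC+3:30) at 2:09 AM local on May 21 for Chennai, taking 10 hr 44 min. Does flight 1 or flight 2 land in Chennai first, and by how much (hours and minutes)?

Flight 1 in UTC: 9:06 PM − 6:30 = 2:36 PM on May 21.
+2 hours 25 minutes → arrive 5:01 PM UTC on May 21.
Flight 2 in UTC: 2:09 AM − 3:30 = 10:39 PM on May 20.
+10 hours 44 minutes → arrive 9:23 AM UTC on May 21.
Flight 2 lands earlier by 7 hours 38 minutes.

the second, by 7 hours 38 minutes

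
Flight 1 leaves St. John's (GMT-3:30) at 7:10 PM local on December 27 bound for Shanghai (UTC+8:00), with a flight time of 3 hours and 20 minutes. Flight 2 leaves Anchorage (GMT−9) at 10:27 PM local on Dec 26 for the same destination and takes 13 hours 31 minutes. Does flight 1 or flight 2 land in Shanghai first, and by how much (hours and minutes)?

Flight 1 in UTC: 7:10 PM + 3:30 = 10:40 PM on Dec 27.
+3 hours and 20 minutes → arrive 2:00 AM UTC on Dec 28.
Flight 2 in UTC: 10:27 PM + 9:00 = 7:27 AM on Dec 27.
+13 hours and 31 minutes → arrive 8:58 PM UTC on Dec 27.
Flight 2 lands earlier by 5 hours 2 minutes.

the second, by 5 hours 2 minutes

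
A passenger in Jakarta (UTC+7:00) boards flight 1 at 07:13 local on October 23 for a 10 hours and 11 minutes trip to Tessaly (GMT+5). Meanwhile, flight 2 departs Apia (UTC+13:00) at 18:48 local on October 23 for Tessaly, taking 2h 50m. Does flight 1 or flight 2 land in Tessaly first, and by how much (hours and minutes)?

the second, by 1 hour 46 minutes

Flight 1 in UTC: 07:13 − 7:00 = 00:13 on Oct 23.
+10 hours 11 minutes → arrive 10:24 UTC on Oct 23.
Flight 2 in UTC: 18:48 − 13:00 = 05:48 on Oct 23.
+2 hours 50 minutes → arrive 08:38 UTC on Oct 23.
Flight 2 lands earlier by 1 hour 46 minutes.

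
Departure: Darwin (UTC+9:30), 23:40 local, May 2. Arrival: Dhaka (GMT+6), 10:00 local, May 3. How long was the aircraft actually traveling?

Dhaka is 3:30 behind Darwin.
Clock-face elapsed time (ignoring zones) is 10 hours 20 minutes.
Actual elapsed = 10 hours 20 minutes + 3:30 = 13 hours 50 minutes.

13 hours 50 minutes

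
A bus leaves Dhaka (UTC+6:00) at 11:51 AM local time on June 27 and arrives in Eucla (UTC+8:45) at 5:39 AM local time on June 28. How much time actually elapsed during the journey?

15 hours 3 minutes

Eucla is 2:45 ahead of Dhaka.
Clock-face elapsed time (ignoring zones) is 17 hours 48 minutes.
Actual elapsed = 17 hours 48 minutes − 2:45 = 15 hours 3 minutes.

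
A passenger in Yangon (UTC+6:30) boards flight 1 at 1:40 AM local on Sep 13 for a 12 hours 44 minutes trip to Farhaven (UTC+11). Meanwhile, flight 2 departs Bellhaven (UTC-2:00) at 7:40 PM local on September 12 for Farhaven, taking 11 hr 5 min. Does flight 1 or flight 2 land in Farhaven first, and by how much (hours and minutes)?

the first, by 51 minutes

Flight 1 in UTC: 1:40 AM − 6:30 = 7:10 PM on Sep 12.
+12 hours and 44 minutes → arrive 7:54 AM UTC on Sep 13.
Flight 2 in UTC: 7:40 PM + 2:00 = 9:40 PM on Sep 12.
+11 hours and 5 minutes → arrive 8:45 AM UTC on Sep 13.
Flight 1 lands earlier by 51 minutes.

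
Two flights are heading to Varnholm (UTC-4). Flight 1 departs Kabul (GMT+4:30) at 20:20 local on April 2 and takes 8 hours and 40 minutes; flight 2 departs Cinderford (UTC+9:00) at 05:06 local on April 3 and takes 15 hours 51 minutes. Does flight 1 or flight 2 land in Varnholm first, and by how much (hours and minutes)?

Flight 1 in UTC: 20:20 − 4:30 = 15:50 on Apr 2.
+8 hours and 40 minutes → arrive 00:30 UTC on Apr 3.
Flight 2 in UTC: 05:06 − 9:00 = 20:06 on Apr 2.
+15 hours and 51 minutes → arrive 11:57 UTC on Apr 3.
Flight 1 lands earlier by 11 hours 27 minutes.

the first, by 11 hours 27 minutes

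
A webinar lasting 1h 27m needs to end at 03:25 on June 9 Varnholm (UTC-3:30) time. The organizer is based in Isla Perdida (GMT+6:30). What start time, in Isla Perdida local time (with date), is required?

11:58 on June 9

Target end time in UTC: 03:25 + 3:30 = 06:55 on Jun 9.
Subtract 1 hour 27 minutes → start 05:28 UTC on Jun 9.
Isla Perdida is UTC+6:30: 05:28 + 6:30 = 11:58 on Jun 9.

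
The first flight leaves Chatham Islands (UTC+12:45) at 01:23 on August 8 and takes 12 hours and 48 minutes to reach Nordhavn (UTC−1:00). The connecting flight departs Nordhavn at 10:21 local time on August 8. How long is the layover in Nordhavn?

Convert departure to UTC: 01:23 − 12:45 = 12:38 UTC on Aug 7.
Add 12 hours and 48 minutes flight time → 01:26 UTC (Aug 8).
Nordhavn is UTC−1:00, so local arrival = 01:26 − 1:00 = 00:26 on Aug 8.
Layover = 10:21 − 00:26 = 9 hours 55 minutes.

9 hours 55 minutes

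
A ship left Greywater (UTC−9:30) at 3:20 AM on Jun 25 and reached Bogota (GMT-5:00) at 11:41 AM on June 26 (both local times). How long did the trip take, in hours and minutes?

Departure in UTC: 3:20 AM + 9:30 = 12:50 PM on Jun 25.
Arrival in UTC: 11:41 AM + 5:00 = 4:41 PM on Jun 26.
Elapsed = 4:41 PM − 12:50 PM (+1 day) = 27 hours 51 minutes.

27 hours 51 minutes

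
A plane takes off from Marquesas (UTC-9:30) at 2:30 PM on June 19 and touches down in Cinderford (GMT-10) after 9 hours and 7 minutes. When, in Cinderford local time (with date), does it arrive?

Convert departure to UTC: 2:30 PM + 9:30 = 12:00 AM UTC on Jun 20.
Add 9 hours 7 minutes travel time → 9:07 AM UTC.
Cinderford is UTC−10:00, so local arrival = 9:07 AM − 10:00 = 11:07 PM on Jun 19.

11:07 PM on June 19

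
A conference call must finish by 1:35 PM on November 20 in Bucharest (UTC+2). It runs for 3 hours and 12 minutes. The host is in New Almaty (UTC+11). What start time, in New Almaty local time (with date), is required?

Target end time in UTC: 1:35 PM − 2:00 = 11:35 AM on Nov 20.
Subtract 3 hours 12 minutes → start 8:23 AM UTC on Nov 20.
New Almaty is UTC+11:00: 8:23 AM + 11:00 = 7:23 PM on Nov 20.

7:23 PM on November 20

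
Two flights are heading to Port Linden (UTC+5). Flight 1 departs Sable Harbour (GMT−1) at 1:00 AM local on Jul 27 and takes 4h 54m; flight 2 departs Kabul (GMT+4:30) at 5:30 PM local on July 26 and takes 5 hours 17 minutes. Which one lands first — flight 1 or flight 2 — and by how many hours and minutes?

Flight 1 in UTC: 1:00 AM + 1:00 = 2:00 AM on Jul 27.
+4 hours 54 minutes → arrive 6:54 AM UTC on Jul 27.
Flight 2 in UTC: 5:30 PM − 4:30 = 1:00 PM on Jul 26.
+5 hours 17 minutes → arrive 6:17 PM UTC on Jul 26.
Flight 2 lands earlier by 12 hours 37 minutes.

the second, by 12 hours 37 minutes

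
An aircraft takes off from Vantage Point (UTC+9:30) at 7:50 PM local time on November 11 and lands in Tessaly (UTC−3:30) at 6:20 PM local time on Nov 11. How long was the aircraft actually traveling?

11 hours 30 minutes

Departure in UTC: 7:50 PM − 9:30 = 10:20 AM on Nov 11.
Arrival in UTC: 6:20 PM + 3:30 = 9:50 PM on Nov 11.
Elapsed = 9:50 PM − 10:20 AM = 11 hours 30 minutes.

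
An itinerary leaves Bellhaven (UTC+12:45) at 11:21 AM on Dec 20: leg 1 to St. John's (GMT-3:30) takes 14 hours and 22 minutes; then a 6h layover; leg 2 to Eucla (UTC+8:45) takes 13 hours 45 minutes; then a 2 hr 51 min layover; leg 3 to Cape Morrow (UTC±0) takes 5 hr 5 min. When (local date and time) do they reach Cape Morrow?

Convert departure to UTC: 11:21 AM − 12:45 = 10:36 PM UTC on Dec 19.
Add 14 hours and 22 minutes leg 1 → 12:58 PM UTC (Dec 20).
Add 6 hours layover in St. John's → 6:58 PM UTC.
Add 13 hours 45 minutes leg 2 → 8:43 AM UTC (Dec 21).
Add 2 hours 51 minutes layover in Eucla → 11:34 AM UTC.
Add 5 hours 5 minutes leg 3 → 4:39 PM UTC.
Cape Morrow is UTC+0, so local arrival is the same: 4:39 PM on Dec 21.

4:39 PM on December 21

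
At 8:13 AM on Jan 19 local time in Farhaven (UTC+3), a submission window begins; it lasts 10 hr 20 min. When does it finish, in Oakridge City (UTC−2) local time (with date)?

1:33 PM on January 19

Oakridge City is 5:00 behind Farhaven.
After 10 hours 20 minutes it is 6:33 PM in Farhaven.
Shift by the zone difference: 6:33 PM − 5:00 = 1:33 PM on Jan 19 in Oakridge City.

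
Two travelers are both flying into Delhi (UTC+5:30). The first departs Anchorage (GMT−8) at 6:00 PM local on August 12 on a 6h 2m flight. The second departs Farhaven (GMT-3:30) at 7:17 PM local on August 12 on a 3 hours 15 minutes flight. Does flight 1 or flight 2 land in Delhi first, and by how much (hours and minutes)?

the second, by 6 hours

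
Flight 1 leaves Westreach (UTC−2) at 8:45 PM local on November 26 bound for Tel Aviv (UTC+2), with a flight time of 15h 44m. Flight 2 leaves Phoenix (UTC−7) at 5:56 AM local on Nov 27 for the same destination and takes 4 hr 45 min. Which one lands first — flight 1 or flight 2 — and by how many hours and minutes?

the first, by 3 hours 12 minutes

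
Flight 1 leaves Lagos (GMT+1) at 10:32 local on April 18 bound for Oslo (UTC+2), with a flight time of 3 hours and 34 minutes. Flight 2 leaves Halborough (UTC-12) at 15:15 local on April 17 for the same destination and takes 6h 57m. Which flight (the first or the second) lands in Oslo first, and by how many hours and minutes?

the second, by 2 hours 54 minutes

Flight 1 in UTC: 10:32 − 1:00 = 09:32 on Apr 18.
+3 hours and 34 minutes → arrive 13:06 UTC on Apr 18.
Flight 2 in UTC: 15:15 + 12:00 = 03:15 on Apr 18.
+6 hours 57 minutes → arrive 10:12 UTC on Apr 18.
Flight 2 lands earlier by 2 hours 54 minutes.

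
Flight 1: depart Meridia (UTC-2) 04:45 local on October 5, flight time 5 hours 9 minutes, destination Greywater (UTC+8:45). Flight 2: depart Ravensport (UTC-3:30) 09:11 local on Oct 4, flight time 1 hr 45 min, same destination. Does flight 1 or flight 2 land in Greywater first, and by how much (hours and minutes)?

the second, by 21 hours 28 minutes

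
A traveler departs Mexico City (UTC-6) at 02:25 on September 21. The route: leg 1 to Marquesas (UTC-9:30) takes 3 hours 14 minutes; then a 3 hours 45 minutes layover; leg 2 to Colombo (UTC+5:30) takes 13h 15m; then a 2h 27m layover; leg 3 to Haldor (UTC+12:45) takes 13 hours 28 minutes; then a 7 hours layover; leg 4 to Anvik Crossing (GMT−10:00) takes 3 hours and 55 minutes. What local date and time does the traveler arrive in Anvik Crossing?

21:29 on September 22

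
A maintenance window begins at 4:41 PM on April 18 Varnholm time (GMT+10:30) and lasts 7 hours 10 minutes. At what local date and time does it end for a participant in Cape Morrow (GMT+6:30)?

Convert start to UTC: 4:41 PM − 10:30 = 6:11 AM UTC on Apr 18.
Add 7 hours 10 minutes duration → 1:21 PM UTC.
Cape Morrow is UTC+6:30, so local end time = 1:21 PM + 6:30 = 7:51 PM on Apr 18.

7:51 PM on April 18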